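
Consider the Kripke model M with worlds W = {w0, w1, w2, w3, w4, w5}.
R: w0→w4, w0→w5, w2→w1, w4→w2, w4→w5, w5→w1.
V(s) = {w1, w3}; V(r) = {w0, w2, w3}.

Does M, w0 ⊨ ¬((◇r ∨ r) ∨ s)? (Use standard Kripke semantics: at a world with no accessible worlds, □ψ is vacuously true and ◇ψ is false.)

No

At w0: (◇r ∨ r) ∨ s is true, so ¬((◇r ∨ r) ∨ s) is false.
  At w0: ◇r ∨ r is true, s is false, so (◇r ∨ r) ∨ s is true.
    At w0: ◇r is false, r is true, so ◇r ∨ r is true.
      At w0: ◇r requires r at some successor in {w4, w5}.
        At w4: r is false.
        At w5: r is false.
      So ◇r is false at w0.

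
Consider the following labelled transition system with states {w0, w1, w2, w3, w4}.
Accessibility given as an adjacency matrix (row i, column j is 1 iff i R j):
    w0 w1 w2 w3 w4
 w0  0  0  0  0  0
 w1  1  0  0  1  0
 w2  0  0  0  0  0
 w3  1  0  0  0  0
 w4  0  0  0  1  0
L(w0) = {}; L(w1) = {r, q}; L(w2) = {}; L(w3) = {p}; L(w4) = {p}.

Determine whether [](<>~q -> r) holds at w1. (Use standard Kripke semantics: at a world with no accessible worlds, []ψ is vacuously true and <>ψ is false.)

At w1: [](<>~q -> r) requires <>~q -> r at every successor {w0, w3}.
  <>~q -> r fails at w3, so [](<>~q -> r) is false at w1.
    At w3: <>~q is true, r is false, so <>~q -> r is false.
      At w3: <>~q requires ~q at some successor in {w0}.
        ~q holds at w0, so <>~q is true at w3.

No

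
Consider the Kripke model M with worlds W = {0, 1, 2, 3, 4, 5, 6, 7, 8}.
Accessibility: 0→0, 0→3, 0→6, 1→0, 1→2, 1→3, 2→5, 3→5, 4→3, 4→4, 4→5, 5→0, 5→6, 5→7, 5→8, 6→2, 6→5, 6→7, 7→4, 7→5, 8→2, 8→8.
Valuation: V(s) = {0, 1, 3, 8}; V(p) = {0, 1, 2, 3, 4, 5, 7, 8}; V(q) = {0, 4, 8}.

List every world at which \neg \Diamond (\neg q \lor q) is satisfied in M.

none

Recall that \Diamond ψ holds at a world iff ψ holds at some accessible world.
Let φ = \neg \Diamond (\neg q \lor q). Evaluate φ at each world:
  0 (successors {0, 3, 6}): φ is false.
  1 (successors {0, 2, 3}): φ is false.
  2 (successors {5}): φ is false.
  3 (successors {5}): φ is false.
  4 (successors {3, 4, 5}): φ is false.
  5 (successors {0, 6, 7, 8}): φ is false.
  6 (successors {2, 5, 7}): φ is false.
  7 (successors {4, 5}): φ is false.
  8 (successors {2, 8}): φ is false.
For instance, at 5:
  At 5: \Diamond (\neg q \lor q) is true, so \neg \Diamond (\neg q \lor q) is false.
    At 5: \Diamond (\neg q \lor q) requires \neg q \lor q at some successor in {0, 6, 7, 8}.
      \neg q \lor q holds at 0, so \Diamond (\neg q \lor q) is true at 5.
Satisfying worlds: none.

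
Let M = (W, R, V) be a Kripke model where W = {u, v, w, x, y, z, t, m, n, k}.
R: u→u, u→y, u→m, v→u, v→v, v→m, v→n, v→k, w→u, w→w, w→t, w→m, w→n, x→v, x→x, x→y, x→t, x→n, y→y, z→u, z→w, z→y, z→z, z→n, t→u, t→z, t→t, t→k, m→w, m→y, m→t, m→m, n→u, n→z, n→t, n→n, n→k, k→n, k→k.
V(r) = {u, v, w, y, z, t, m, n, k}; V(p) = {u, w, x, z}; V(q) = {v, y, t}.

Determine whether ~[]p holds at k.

At k: []p is false, so ~[]p is true.
  At k: []p requires p at every successor {n, k}.
    p fails at n, so []p is false at k.

Yes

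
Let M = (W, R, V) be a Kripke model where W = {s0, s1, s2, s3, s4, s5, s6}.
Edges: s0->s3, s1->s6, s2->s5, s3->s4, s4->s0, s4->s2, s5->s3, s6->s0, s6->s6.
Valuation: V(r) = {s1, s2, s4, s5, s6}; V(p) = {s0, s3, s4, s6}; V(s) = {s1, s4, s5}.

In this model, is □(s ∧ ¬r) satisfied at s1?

At s1: □(s ∧ ¬r) requires s ∧ ¬r at every successor {s6}.
  s ∧ ¬r fails at s6, so □(s ∧ ¬r) is false at s1.

No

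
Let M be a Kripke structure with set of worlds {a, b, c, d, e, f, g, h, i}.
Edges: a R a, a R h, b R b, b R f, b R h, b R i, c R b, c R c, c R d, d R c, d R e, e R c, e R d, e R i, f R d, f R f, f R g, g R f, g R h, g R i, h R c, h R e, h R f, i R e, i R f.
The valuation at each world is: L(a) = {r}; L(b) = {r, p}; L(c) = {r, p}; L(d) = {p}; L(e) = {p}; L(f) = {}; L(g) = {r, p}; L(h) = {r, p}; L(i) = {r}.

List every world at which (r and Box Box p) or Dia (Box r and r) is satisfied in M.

Let φ = (r and Box Box p) or Dia (Box r and r). Evaluate φ at each world:
  a (successors {a, h}): φ is true.
  b (successors {b, f, h, i}): φ is false.
  c (successors {b, c, d}): φ is false.
  d (successors {c, e}): φ is false.
  e (successors {c, d, i}): φ is false.
  f (successors {d, f, g}): φ is false.
  g (successors {f, h, i}): φ is false.
  h (successors {c, e, f}): φ is false.
  i (successors {e, f}): φ is false.
For instance, at g:
  At g: r and Box Box p is false, Dia (Box r and r) is false, so (r and Box Box p) or Dia (Box r and r) is false.
    At g: r is true, Box Box p is false, so r and Box Box p is false.
      At g: Box Box p requires Box p at every successor {f, h, i}.
        Box p fails at f, so Box Box p is false at g.
    At g: Dia (Box r and r) requires Box r and r at some successor in {f, h, i}.
      At f: Box r and r is false.
      At h: Box r and r is false.
      At i: Box r and r is false.
    So Dia (Box r and r) is false at g.
Satisfying worlds: {a}

a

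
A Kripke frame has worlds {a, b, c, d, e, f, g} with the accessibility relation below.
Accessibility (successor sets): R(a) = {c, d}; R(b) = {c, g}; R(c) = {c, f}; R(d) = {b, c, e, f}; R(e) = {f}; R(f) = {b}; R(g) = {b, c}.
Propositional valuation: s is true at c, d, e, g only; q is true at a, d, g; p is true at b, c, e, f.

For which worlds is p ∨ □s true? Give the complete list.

Let φ = p ∨ □s. Evaluate φ at each world:
  a (successors {c, d}): φ is true.
  b (successors {c, g}): φ is true.
  c (successors {c, f}): φ is true.
  d (successors {b, c, e, f}): φ is false.
  e (successors {f}): φ is true.
  f (successors {b}): φ is true.
  g (successors {b, c}): φ is false.
For instance, at f:
  At f: p is true, □s is false, so p ∨ □s is true.
    At f: □s requires s at every successor {b}.
      s fails at b, so □s is false at f.
Satisfying worlds: {a, b, c, e, f}

a, b, c, e, f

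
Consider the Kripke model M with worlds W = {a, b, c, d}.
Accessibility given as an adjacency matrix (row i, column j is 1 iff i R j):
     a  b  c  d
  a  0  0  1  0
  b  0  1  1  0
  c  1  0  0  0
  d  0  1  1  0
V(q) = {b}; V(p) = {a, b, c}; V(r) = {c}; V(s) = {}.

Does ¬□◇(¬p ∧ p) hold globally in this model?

Yes

Recall that □ψ holds at a world iff ψ holds at every accessible world, and ◇ψ holds iff ψ holds at some accessible world.
Let φ = ¬□◇(¬p ∧ p). Evaluate φ at each world:
  a (successors {c}): φ is true.
  b (successors {b, c}): φ is true.
  c (successors {a}): φ is true.
  d (successors {b, c}): φ is true.
For instance, at d:
  At d: □◇(¬p ∧ p) is false, so ¬□◇(¬p ∧ p) is true.
    At d: □◇(¬p ∧ p) requires ◇(¬p ∧ p) at every successor {b, c}.
      ◇(¬p ∧ p) fails at b, so □◇(¬p ∧ p) is false at d.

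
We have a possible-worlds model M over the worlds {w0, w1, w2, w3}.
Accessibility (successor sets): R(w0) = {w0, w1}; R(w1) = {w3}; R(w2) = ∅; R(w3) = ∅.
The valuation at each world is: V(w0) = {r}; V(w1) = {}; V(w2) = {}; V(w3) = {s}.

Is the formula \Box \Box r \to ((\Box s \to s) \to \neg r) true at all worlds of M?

Yes

Let φ = \Box \Box r \to ((\Box s \to s) \to \neg r). Evaluate φ at each world:
  w0 (successors {w0, w1}): φ is true.
  w1 (successors {w3}): φ is true.
  w2 (successors ∅): φ is true.
  w3 (successors ∅): φ is true.
For instance, at w1:
  At w1: \Box \Box r is true, (\Box s \to s) \to \neg r is true, so \Box \Box r \to ((\Box s \to s) \to \neg r) is true.
    At w1: \Box \Box r requires \Box r at every successor {w3}.
      At w3: \Box r is true.
    So \Box \Box r is true at w1.
    At w1: \Box s \to s is false, \neg r is true, so (\Box s \to s) \to \neg r is true.
      At w1: \Box s is true, s is false, so \Box s \to s is false.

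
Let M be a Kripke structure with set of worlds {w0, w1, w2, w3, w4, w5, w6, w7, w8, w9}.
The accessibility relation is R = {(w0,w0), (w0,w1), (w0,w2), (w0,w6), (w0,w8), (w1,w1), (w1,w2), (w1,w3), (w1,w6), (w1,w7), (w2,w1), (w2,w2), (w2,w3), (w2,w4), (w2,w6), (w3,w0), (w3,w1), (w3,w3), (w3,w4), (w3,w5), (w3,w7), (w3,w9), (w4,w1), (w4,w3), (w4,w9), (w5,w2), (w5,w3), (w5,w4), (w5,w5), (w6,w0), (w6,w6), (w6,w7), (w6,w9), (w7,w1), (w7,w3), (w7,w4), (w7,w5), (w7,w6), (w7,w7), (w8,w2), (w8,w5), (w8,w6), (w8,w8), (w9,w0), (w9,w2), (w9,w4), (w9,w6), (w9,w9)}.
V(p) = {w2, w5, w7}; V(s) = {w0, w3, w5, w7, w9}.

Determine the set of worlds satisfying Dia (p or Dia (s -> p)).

Recall that Dia ψ holds at a world iff ψ holds at some accessible world.
Let φ = Dia (p or Dia (s -> p)). Evaluate φ at each world:
  w0 (successors {w0, w1, w2, w6, w8}): φ is true.
  w1 (successors {w1, w2, w3, w6, w7}): φ is true.
  w2 (successors {w1, w2, w3, w4, w6}): φ is true.
  w3 (successors {w0, w1, w3, w4, w5, w7, w9}): φ is true.
  w4 (successors {w1, w3, w9}): φ is true.
  w5 (successors {w2, w3, w4, w5}): φ is true.
  w6 (successors {w0, w6, w7, w9}): φ is true.
  w7 (successors {w1, w3, w4, w5, w6, w7}): φ is true.
  w8 (successors {w2, w5, w6, w8}): φ is true.
  w9 (successors {w0, w2, w4, w6, w9}): φ is true.
For instance, at w7:
  At w7: Dia (p or Dia (s -> p)) requires p or Dia (s -> p) at some successor in {w1, w3, w4, w5, w6, w7}.
    p or Dia (s -> p) holds at w1, so Dia (p or Dia (s -> p)) is true at w7.
      At w1: p is false, Dia (s -> p) is true, so p or Dia (s -> p) is true.
Satisfying worlds: {w0, w1, w2, w3, w4, w5, w6, w7, w8, w9}

w0, w1, w2, w3, w4, w5, w6, w7, w8, w9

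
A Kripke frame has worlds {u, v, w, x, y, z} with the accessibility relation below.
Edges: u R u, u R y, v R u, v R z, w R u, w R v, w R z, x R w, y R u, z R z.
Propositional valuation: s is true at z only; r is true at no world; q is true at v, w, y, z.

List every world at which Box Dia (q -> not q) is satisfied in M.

u, x, y

Let φ = Box Dia (q -> not q). Evaluate φ at each world:
  u (successors {u, y}): φ is true.
  v (successors {u, z}): φ is false.
  w (successors {u, v, z}): φ is false.
  x (successors {w}): φ is true.
  y (successors {u}): φ is true.
  z (successors {z}): φ is false.
For instance, at z:
  At z: Box Dia (q -> not q) requires Dia (q -> not q) at every successor {z}.
    Dia (q -> not q) fails at z, so Box Dia (q -> not q) is false at z.
      At z: Dia (q -> not q) requires q -> not q at some successor in {z}.
        At z: q -> not q is false.
      So Dia (q -> not q) is false at z.
Satisfying worlds: {u, x, y}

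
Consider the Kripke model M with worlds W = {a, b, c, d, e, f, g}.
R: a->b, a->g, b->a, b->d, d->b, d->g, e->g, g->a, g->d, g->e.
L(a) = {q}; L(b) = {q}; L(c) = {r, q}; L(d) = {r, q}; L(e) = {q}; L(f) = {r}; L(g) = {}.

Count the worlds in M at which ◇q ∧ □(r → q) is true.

4

Let φ = ◇q ∧ □(r → q). Evaluate φ at each world:
  a (successors {b, g}): φ is true.
  b (successors {a, d}): φ is true.
  c (successors ∅): φ is false.
  d (successors {b, g}): φ is true.
  e (successors {g}): φ is false.
  f (successors ∅): φ is false.
  g (successors {a, d, e}): φ is true.
For instance, at b:
  At b: ◇q is true, □(r → q) is true, so ◇q ∧ □(r → q) is true.
    At b: ◇q requires q at some successor in {a, d}.
      q holds at a, so ◇q is true at b.
    At b: □(r → q) requires r → q at every successor {a, d}.
      At a: r → q is true.
      At d: r → q is true.
    So □(r → q) is true at b.
Satisfying worlds: {a, b, d, g}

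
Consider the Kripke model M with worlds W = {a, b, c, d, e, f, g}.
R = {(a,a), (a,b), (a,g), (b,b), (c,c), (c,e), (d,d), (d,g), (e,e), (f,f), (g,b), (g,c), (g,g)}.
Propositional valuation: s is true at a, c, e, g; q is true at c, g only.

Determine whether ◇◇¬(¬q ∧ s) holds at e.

No

At e: ◇◇¬(¬q ∧ s) requires ◇¬(¬q ∧ s) at some successor in {e}.
  At e: ◇¬(¬q ∧ s) is false.
So ◇◇¬(¬q ∧ s) is false at e.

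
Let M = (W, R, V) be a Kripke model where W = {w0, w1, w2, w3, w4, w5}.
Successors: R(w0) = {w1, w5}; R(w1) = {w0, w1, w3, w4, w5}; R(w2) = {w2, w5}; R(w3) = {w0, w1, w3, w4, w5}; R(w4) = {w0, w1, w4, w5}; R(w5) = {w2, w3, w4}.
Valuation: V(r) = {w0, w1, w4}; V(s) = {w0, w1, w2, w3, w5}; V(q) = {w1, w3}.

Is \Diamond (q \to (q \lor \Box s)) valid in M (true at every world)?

Recall that \Box ψ holds at a world iff ψ holds at every accessible world, and \Diamond ψ holds iff ψ holds at some accessible world.
Let φ = \Diamond (q \to (q \lor \Box s)). Evaluate φ at each world:
  w0 (successors {w1, w5}): φ is true.
  w1 (successors {w0, w1, w3, w4, w5}): φ is true.
  w2 (successors {w2, w5}): φ is true.
  w3 (successors {w0, w1, w3, w4, w5}): φ is true.
  w4 (successors {w0, w1, w4, w5}): φ is true.
  w5 (successors {w2, w3, w4}): φ is true.
For instance, at w3:
  At w3: \Diamond (q \to (q \lor \Box s)) requires q \to (q \lor \Box s) at some successor in {w0, w1, w3, w4, w5}.
    q \to (q \lor \Box s) holds at w0, so \Diamond (q \to (q \lor \Box s)) is true at w3.
      At w0: q is false, q \lor \Box s is true, so q \to (q \lor \Box s) is true.

Yes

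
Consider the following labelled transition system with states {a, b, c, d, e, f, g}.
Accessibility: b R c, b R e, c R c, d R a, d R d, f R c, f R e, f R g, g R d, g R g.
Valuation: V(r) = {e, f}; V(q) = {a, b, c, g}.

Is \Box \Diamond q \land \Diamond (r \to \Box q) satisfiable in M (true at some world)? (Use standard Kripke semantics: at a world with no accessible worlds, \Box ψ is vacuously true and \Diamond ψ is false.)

Yes

Let φ = \Box \Diamond q \land \Diamond (r \to \Box q). Evaluate φ at each world:
  a (successors ∅): φ is false.
  b (successors {c, e}): φ is false.
  c (successors {c}): φ is true.
  d (successors {a, d}): φ is false.
  e (successors ∅): φ is false.
  f (successors {c, e, g}): φ is false.
  g (successors {d, g}): φ is true.
Detail at c (witness):
  At c: \Box \Diamond q is true, \Diamond (r \to \Box q) is true, so \Box \Diamond q \land \Diamond (r \to \Box q) is true.
    At c: \Box \Diamond q requires \Diamond q at every successor {c}.
      At c: \Diamond q is true.
    So \Box \Diamond q is true at c.
    At c: \Diamond (r \to \Box q) requires r \to \Box q at some successor in {c}.
      r \to \Box q holds at c, so \Diamond (r \to \Box q) is true at c.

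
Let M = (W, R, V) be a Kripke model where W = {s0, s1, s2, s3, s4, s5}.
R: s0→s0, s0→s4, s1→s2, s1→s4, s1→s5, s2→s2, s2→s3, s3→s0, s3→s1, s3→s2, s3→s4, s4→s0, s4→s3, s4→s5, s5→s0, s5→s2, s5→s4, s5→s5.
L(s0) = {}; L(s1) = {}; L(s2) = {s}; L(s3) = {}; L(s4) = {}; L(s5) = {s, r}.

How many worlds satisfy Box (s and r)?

0

Recall that Box ψ holds at a world iff ψ holds at every accessible world, and Dia ψ holds iff ψ holds at some accessible world.
Let φ = Box (s and r). Evaluate φ at each world:
  s0 (successors {s0, s4}): φ is false.
  s1 (successors {s2, s4, s5}): φ is false.
  s2 (successors {s2, s3}): φ is false.
  s3 (successors {s0, s1, s2, s4}): φ is false.
  s4 (successors {s0, s3, s5}): φ is false.
  s5 (successors {s0, s2, s4, s5}): φ is false.
For instance, at s1:
  At s1: Box (s and r) requires s and r at every successor {s2, s4, s5}.
    s and r fails at s2, so Box (s and r) is false at s1.
Satisfying worlds: none.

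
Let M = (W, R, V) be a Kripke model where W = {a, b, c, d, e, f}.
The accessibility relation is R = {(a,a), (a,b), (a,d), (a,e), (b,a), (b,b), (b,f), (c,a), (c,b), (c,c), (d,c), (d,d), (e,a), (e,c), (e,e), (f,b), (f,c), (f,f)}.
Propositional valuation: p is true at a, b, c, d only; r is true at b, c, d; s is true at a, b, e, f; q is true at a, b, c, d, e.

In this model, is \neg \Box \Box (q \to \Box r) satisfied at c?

Yes

At c: \Box \Box (q \to \Box r) is false, so \neg \Box \Box (q \to \Box r) is true.
  At c: \Box \Box (q \to \Box r) requires \Box (q \to \Box r) at every successor {a, b, c}.
    \Box (q \to \Box r) fails at a, so \Box \Box (q \to \Box r) is false at c.
      At a: \Box (q \to \Box r) requires q \to \Box r at every successor {a, b, d, e}.
        q \to \Box r fails at a, so \Box (q \to \Box r) is false at a.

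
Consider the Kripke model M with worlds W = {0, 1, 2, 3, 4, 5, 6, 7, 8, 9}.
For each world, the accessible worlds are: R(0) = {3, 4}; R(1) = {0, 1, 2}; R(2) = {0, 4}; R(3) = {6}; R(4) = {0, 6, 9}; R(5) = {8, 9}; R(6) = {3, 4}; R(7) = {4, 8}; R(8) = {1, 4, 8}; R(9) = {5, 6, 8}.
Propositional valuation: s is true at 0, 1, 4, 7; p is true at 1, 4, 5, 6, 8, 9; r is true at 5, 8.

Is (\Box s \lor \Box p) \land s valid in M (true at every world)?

Let φ = (\Box s \lor \Box p) \land s. Evaluate φ at each world:
  0 (successors {3, 4}): φ is false.
  1 (successors {0, 1, 2}): φ is false.
  2 (successors {0, 4}): φ is false.
  3 (successors {6}): φ is false.
  4 (successors {0, 6, 9}): φ is false.
  5 (successors {8, 9}): φ is false.
  6 (successors {3, 4}): φ is false.
  7 (successors {4, 8}): φ is true.
  8 (successors {1, 4, 8}): φ is false.
  9 (successors {5, 6, 8}): φ is false.
Detail at 0 (counterexample):
  At 0: \Box s \lor \Box p is false, s is true, so (\Box s \lor \Box p) \land s is false.
    At 0: \Box s is false, \Box p is false, so \Box s \lor \Box p is false.
      At 0: \Box s requires s at every successor {3, 4}.
        s fails at 3, so \Box s is false at 0.
      At 0: \Box p requires p at every successor {3, 4}.
        p fails at 3, so \Box p is false at 0.

No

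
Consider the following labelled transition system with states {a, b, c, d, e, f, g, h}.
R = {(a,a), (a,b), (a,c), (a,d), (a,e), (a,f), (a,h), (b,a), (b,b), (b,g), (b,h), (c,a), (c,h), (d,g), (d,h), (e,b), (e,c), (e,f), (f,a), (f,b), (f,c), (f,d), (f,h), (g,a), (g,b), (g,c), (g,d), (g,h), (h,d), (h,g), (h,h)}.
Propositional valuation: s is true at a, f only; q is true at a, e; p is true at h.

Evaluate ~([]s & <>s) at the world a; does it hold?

Yes

At a: []s & <>s is false, so ~([]s & <>s) is true.
  At a: []s is false, <>s is true, so []s & <>s is false.
    At a: []s requires s at every successor {a, b, c, d, e, f, h}.
      s fails at b, so []s is false at a.
    At a: <>s requires s at some successor in {a, b, c, d, e, f, h}.
      s holds at a, so <>s is true at a.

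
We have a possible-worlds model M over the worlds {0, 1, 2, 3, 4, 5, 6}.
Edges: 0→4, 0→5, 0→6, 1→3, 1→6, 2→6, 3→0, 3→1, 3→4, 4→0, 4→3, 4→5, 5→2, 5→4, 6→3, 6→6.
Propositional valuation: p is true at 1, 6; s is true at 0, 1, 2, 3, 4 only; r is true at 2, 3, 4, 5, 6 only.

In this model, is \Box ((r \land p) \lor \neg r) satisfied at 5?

No

At 5: \Box ((r \land p) \lor \neg r) requires (r \land p) \lor \neg r at every successor {2, 4}.
  (r \land p) \lor \neg r fails at 2, so \Box ((r \land p) \lor \neg r) is false at 5.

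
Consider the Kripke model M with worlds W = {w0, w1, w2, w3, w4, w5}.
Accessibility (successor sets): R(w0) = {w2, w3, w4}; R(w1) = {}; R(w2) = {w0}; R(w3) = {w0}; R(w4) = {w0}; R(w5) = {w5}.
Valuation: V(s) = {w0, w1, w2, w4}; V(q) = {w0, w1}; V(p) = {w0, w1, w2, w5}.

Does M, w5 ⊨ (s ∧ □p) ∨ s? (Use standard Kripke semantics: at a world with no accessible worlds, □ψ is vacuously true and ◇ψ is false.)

At w5: s ∧ □p is false, s is false, so (s ∧ □p) ∨ s is false.
  At w5: s is false, □p is true, so s ∧ □p is false.
    At w5: □p requires p at every successor {w5}.
      At w5: p is true.
    So □p is true at w5.

No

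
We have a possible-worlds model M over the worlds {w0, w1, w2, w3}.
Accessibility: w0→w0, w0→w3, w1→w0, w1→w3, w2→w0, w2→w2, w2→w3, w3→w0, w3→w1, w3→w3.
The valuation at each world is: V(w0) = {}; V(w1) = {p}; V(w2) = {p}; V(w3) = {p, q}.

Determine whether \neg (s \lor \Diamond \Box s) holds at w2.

Yes

At w2: s \lor \Diamond \Box s is false, so \neg (s \lor \Diamond \Box s) is true.
  At w2: s is false, \Diamond \Box s is false, so s \lor \Diamond \Box s is false.
    At w2: \Diamond \Box s requires \Box s at some successor in {w0, w2, w3}.
      At w0: \Box s is false.
      At w2: \Box s is false.
      At w3: \Box s is false.
    So \Diamond \Box s is false at w2.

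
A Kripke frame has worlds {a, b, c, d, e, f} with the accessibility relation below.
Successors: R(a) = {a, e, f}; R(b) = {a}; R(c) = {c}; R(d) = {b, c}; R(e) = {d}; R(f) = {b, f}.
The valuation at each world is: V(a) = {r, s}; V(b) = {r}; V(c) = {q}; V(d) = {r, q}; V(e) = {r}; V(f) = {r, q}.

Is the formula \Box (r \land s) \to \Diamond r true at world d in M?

At d: \Box (r \land s) is false, \Diamond r is true, so \Box (r \land s) \to \Diamond r is true.
  At d: \Box (r \land s) requires r \land s at every successor {b, c}.
    r \land s fails at b, so \Box (r \land s) is false at d.
  At d: \Diamond r requires r at some successor in {b, c}.
    r holds at b, so \Diamond r is true at d.

Yes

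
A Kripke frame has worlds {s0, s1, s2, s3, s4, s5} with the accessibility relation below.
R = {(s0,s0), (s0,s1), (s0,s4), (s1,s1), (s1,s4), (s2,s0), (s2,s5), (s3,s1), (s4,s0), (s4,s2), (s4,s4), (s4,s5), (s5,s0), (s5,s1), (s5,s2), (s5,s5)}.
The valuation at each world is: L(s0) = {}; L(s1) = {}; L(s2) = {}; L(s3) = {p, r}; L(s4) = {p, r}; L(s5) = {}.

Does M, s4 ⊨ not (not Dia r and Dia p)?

Yes

Recall that Dia ψ holds at a world iff ψ holds at some accessible world.
At s4: not Dia r and Dia p is false, so not (not Dia r and Dia p) is true.
  At s4: not Dia r is false, Dia p is true, so not Dia r and Dia p is false.
    At s4: Dia r is true, so not Dia r is false.
      At s4: Dia r requires r at some successor in {s0, s2, s4, s5}.
        r holds at s4, so Dia r is true at s4.
    At s4: Dia p requires p at some successor in {s0, s2, s4, s5}.
      p holds at s4, so Dia p is true at s4.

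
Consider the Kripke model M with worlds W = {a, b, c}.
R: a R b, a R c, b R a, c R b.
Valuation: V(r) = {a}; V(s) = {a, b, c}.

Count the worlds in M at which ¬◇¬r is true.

1

Let φ = ¬◇¬r. Evaluate φ at each world:
  a (successors {b, c}): φ is false.
  b (successors {a}): φ is true.
  c (successors {b}): φ is false.
For instance, at b:
  At b: ◇¬r is false, so ¬◇¬r is true.
    At b: ◇¬r requires ¬r at some successor in {a}.
      At a: ¬r is false.
    So ◇¬r is false at b.
Satisfying worlds: {b}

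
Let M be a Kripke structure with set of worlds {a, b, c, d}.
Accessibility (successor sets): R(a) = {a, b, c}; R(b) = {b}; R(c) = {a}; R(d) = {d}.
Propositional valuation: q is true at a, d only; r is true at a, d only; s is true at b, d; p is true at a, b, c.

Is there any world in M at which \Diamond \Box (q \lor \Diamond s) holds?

Yes

Recall that \Box ψ holds at a world iff ψ holds at every accessible world, and \Diamond ψ holds iff ψ holds at some accessible world.
Let φ = \Diamond \Box (q \lor \Diamond s). Evaluate φ at each world:
  a (successors {a, b, c}): φ is true.
  b (successors {b}): φ is true.
  c (successors {a}): φ is false.
  d (successors {d}): φ is true.
Detail at a (witness):
  At a: \Diamond \Box (q \lor \Diamond s) requires \Box (q \lor \Diamond s) at some successor in {a, b, c}.
    \Box (q \lor \Diamond s) holds at b, so \Diamond \Box (q \lor \Diamond s) is true at a.
      At b: \Box (q \lor \Diamond s) requires q \lor \Diamond s at every successor {b}.
        At b: q \lor \Diamond s is true.
      So \Box (q \lor \Diamond s) is true at b.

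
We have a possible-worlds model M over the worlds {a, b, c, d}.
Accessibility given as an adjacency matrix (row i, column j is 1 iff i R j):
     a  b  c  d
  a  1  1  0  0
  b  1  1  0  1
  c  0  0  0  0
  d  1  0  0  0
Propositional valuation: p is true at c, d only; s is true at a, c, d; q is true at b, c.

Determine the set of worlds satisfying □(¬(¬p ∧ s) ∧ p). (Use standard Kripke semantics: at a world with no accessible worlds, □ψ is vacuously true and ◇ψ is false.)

c

Recall that □ψ holds at a world iff ψ holds at every accessible world, and ◇ψ holds iff ψ holds at some accessible world.
Let φ = □(¬(¬p ∧ s) ∧ p). Evaluate φ at each world:
  a (successors {a, b}): φ is false.
  b (successors {a, b, d}): φ is false.
  c (successors ∅): φ is true.
  d (successors {a}): φ is false.
For instance, at b:
  At b: □(¬(¬p ∧ s) ∧ p) requires ¬(¬p ∧ s) ∧ p at every successor {a, b, d}.
    ¬(¬p ∧ s) ∧ p fails at a, so □(¬(¬p ∧ s) ∧ p) is false at b.
Satisfying worlds: {c}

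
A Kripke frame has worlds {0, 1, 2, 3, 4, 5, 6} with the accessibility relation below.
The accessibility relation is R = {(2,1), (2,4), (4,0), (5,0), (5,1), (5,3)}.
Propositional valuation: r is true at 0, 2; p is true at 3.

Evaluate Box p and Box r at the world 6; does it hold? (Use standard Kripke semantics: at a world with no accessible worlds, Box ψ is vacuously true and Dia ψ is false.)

Yes

Recall that Box ψ holds at a world iff ψ holds at every accessible world, and Dia ψ holds iff ψ holds at some accessible world.
At 6: Box p is true, Box r is true, so Box p and Box r is true.
  At 6: no accessible worlds, so Box p holds vacuously.
  At 6: no accessible worlds, so Box r holds vacuously.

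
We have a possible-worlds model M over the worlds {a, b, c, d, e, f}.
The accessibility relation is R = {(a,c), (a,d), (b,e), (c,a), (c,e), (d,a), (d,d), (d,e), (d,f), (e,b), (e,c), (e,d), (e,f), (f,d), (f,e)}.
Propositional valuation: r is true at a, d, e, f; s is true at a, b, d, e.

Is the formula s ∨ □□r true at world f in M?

No

At f: s is false, □□r is false, so s ∨ □□r is false.
  At f: □□r requires □r at every successor {d, e}.
    □r fails at e, so □□r is false at f.
      At e: □r requires r at every successor {b, c, d, f}.
        r fails at b, so □r is false at e.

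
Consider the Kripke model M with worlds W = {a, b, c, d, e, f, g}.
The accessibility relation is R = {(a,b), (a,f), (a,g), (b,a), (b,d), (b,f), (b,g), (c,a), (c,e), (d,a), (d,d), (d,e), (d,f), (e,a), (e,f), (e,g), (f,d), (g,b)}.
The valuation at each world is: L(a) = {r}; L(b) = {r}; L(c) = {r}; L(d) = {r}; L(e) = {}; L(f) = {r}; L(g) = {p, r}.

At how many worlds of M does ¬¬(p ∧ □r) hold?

Let φ = ¬¬(p ∧ □r). Evaluate φ at each world:
  a (successors {b, f, g}): φ is false.
  b (successors {a, d, f, g}): φ is false.
  c (successors {a, e}): φ is false.
  d (successors {a, d, e, f}): φ is false.
  e (successors {a, f, g}): φ is false.
  f (successors {d}): φ is false.
  g (successors {b}): φ is true.
For instance, at b:
  At b: ¬(p ∧ □r) is true, so ¬¬(p ∧ □r) is false.
    At b: p ∧ □r is false, so ¬(p ∧ □r) is true.
      At b: p is false, □r is true, so p ∧ □r is false.
Satisfying worlds: {g}

1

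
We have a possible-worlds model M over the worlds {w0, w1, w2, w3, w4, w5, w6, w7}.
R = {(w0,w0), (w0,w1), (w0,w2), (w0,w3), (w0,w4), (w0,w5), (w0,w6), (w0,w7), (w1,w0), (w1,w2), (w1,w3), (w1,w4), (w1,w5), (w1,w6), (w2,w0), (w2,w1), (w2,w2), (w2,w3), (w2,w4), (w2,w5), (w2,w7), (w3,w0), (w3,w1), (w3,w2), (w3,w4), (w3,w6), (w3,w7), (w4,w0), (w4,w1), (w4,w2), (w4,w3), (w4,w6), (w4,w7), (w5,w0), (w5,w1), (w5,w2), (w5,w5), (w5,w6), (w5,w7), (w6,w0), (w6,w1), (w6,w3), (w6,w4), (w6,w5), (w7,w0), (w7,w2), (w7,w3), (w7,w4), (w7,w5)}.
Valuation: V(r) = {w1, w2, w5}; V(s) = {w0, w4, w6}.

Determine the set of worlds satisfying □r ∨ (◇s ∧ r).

Let φ = □r ∨ (◇s ∧ r). Evaluate φ at each world:
  w0 (successors {w0, w1, w2, w3, w4, w5, w6, w7}): φ is false.
  w1 (successors {w0, w2, w3, w4, w5, w6}): φ is true.
  w2 (successors {w0, w1, w2, w3, w4, w5, w7}): φ is true.
  w3 (successors {w0, w1, w2, w4, w6, w7}): φ is false.
  w4 (successors {w0, w1, w2, w3, w6, w7}): φ is false.
  w5 (successors {w0, w1, w2, w5, w6, w7}): φ is true.
  w6 (successors {w0, w1, w3, w4, w5}): φ is false.
  w7 (successors {w0, w2, w3, w4, w5}): φ is false.
For instance, at w0:
  At w0: □r is false, ◇s ∧ r is false, so □r ∨ (◇s ∧ r) is false.
    At w0: □r requires r at every successor {w0, w1, w2, w3, w4, w5, w6, w7}.
      r fails at w0, so □r is false at w0.
    At w0: ◇s is true, r is false, so ◇s ∧ r is false.
      At w0: ◇s requires s at some successor in {w0, w1, w2, w3, w4, w5, w6, w7}.
        s holds at w0, so ◇s is true at w0.
Satisfying worlds: {w1, w2, w5}

w1, w2, w5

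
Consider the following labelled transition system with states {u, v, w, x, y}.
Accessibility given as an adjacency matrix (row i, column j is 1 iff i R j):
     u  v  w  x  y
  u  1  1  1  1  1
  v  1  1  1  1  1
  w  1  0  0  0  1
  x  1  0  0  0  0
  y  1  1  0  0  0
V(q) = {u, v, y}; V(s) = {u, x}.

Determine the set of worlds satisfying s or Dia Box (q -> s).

Recall that Box ψ holds at a world iff ψ holds at every accessible world, and Dia ψ holds iff ψ holds at some accessible world.
Let φ = s or Dia Box (q -> s). Evaluate φ at each world:
  u (successors {u, v, w, x, y}): φ is true.
  v (successors {u, v, w, x, y}): φ is true.
  w (successors {u, y}): φ is false.
  x (successors {u}): φ is true.
  y (successors {u, v}): φ is false.
For instance, at v:
  At v: s is false, Dia Box (q -> s) is true, so s or Dia Box (q -> s) is true.
    At v: Dia Box (q -> s) requires Box (q -> s) at some successor in {u, v, w, x, y}.
      Box (q -> s) holds at x, so Dia Box (q -> s) is true at v.
Satisfying worlds: {u, v, x}

u, v, x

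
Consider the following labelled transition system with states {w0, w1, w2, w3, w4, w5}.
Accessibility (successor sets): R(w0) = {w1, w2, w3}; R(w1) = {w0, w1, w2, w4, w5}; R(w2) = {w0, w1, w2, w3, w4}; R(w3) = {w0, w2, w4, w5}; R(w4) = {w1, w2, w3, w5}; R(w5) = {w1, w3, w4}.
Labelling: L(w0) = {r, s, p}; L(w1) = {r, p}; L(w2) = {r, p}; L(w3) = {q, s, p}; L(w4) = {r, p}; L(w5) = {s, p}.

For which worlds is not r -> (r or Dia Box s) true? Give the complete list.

w0, w1, w2, w4

Let φ = not r -> (r or Dia Box s). Evaluate φ at each world:
  w0 (successors {w1, w2, w3}): φ is true.
  w1 (successors {w0, w1, w2, w4, w5}): φ is true.
  w2 (successors {w0, w1, w2, w3, w4}): φ is true.
  w3 (successors {w0, w2, w4, w5}): φ is false.
  w4 (successors {w1, w2, w3, w5}): φ is true.
  w5 (successors {w1, w3, w4}): φ is false.
For instance, at w1:
  At w1: not r is false, r or Dia Box s is true, so not r -> (r or Dia Box s) is true.
    At w1: r is true, Dia Box s is false, so r or Dia Box s is true.
      At w1: Dia Box s requires Box s at some successor in {w0, w1, w2, w4, w5}.
        At w0: Box s is false.
        At w1: Box s is false.
        At w2: Box s is false.
        At w4: Box s is false.
        At w5: Box s is false.
      So Dia Box s is false at w1.
Satisfying worlds: {w0, w1, w2, w4}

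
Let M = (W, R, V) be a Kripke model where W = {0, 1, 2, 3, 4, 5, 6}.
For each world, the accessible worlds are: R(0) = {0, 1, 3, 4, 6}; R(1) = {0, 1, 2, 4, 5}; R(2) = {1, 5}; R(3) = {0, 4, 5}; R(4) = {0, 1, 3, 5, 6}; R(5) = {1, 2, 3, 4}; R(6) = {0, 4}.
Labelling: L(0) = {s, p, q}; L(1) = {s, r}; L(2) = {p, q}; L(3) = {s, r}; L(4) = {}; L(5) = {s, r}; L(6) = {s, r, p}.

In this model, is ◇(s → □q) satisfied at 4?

No

At 4: ◇(s → □q) requires s → □q at some successor in {0, 1, 3, 5, 6}.
  At 0: s → □q is false.
  At 1: s → □q is false.
  At 3: s → □q is false.
  At 5: s → □q is false.
  At 6: s → □q is false.
So ◇(s → □q) is false at 4.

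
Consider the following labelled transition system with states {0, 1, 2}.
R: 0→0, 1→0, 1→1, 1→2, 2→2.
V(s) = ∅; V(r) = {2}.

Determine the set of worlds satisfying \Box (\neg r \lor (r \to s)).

Recall that \Box ψ holds at a world iff ψ holds at every accessible world, and \Diamond ψ holds iff ψ holds at some accessible world.
Let φ = \Box (\neg r \lor (r \to s)). Evaluate φ at each world:
  0 (successors {0}): φ is true.
  1 (successors {0, 1, 2}): φ is false.
  2 (successors {2}): φ is false.
For instance, at 0:
  At 0: \Box (\neg r \lor (r \to s)) requires \neg r \lor (r \to s) at every successor {0}.
    At 0: \neg r \lor (r \to s) is true.
  So \Box (\neg r \lor (r \to s)) is true at 0.
Satisfying worlds: {0}

0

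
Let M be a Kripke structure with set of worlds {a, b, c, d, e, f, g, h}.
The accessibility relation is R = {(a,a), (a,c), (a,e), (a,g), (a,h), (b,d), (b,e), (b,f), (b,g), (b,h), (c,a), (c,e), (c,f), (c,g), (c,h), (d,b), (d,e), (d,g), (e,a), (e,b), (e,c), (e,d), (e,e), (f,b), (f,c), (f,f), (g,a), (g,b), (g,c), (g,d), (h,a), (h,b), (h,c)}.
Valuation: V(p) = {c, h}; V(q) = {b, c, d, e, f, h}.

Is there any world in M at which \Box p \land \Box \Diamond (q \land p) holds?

Let φ = \Box p \land \Box \Diamond (q \land p). Evaluate φ at each world:
  a (successors {a, c, e, g, h}): φ is false.
  b (successors {d, e, f, g, h}): φ is false.
  c (successors {a, e, f, g, h}): φ is false.
  d (successors {b, e, g}): φ is false.
  e (successors {a, b, c, d, e}): φ is false.
  f (successors {b, c, f}): φ is false.
  g (successors {a, b, c, d}): φ is false.
  h (successors {a, b, c}): φ is false.
For instance, at b:
  At b: \Box p is false, \Box \Diamond (q \land p) is false, so \Box p \land \Box \Diamond (q \land p) is false.
    At b: \Box p requires p at every successor {d, e, f, g, h}.
      p fails at d, so \Box p is false at b.
    At b: \Box \Diamond (q \land p) requires \Diamond (q \land p) at every successor {d, e, f, g, h}.
      \Diamond (q \land p) fails at d, so \Box \Diamond (q \land p) is false at b.

No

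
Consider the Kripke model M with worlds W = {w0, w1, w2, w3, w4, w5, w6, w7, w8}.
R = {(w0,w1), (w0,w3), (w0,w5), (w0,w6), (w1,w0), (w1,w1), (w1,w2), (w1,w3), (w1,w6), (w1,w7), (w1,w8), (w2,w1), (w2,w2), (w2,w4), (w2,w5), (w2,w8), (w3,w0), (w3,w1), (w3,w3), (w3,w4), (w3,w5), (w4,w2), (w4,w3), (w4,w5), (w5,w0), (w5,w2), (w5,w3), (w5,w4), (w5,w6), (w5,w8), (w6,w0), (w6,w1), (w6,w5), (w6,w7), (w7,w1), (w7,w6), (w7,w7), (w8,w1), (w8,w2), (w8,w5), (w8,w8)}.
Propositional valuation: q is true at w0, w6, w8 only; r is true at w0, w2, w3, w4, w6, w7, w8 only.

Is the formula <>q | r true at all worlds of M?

Let φ = <>q | r. Evaluate φ at each world:
  w0 (successors {w1, w3, w5, w6}): φ is true.
  w1 (successors {w0, w1, w2, w3, w6, w7, w8}): φ is true.
  w2 (successors {w1, w2, w4, w5, w8}): φ is true.
  w3 (successors {w0, w1, w3, w4, w5}): φ is true.
  w4 (successors {w2, w3, w5}): φ is true.
  w5 (successors {w0, w2, w3, w4, w6, w8}): φ is true.
  w6 (successors {w0, w1, w5, w7}): φ is true.
  w7 (successors {w1, w6, w7}): φ is true.
  w8 (successors {w1, w2, w5, w8}): φ is true.
For instance, at w7:
  At w7: <>q is true, r is true, so <>q | r is true.
    At w7: <>q requires q at some successor in {w1, w6, w7}.
      q holds at w6, so <>q is true at w7.

Yes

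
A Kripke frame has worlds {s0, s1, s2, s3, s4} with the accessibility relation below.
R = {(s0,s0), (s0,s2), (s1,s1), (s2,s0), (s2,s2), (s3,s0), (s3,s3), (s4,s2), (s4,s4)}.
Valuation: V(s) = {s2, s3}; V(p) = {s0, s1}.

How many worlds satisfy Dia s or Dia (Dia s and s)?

Let φ = Dia s or Dia (Dia s and s). Evaluate φ at each world:
  s0 (successors {s0, s2}): φ is true.
  s1 (successors {s1}): φ is false.
  s2 (successors {s0, s2}): φ is true.
  s3 (successors {s0, s3}): φ is true.
  s4 (successors {s2, s4}): φ is true.
For instance, at s2:
  At s2: Dia s is true, Dia (Dia s and s) is true, so Dia s or Dia (Dia s and s) is true.
    At s2: Dia s requires s at some successor in {s0, s2}.
      s holds at s2, so Dia s is true at s2.
    At s2: Dia (Dia s and s) requires Dia s and s at some successor in {s0, s2}.
      Dia s and s holds at s2, so Dia (Dia s and s) is true at s2.
Satisfying worlds: {s0, s2, s3, s4}

4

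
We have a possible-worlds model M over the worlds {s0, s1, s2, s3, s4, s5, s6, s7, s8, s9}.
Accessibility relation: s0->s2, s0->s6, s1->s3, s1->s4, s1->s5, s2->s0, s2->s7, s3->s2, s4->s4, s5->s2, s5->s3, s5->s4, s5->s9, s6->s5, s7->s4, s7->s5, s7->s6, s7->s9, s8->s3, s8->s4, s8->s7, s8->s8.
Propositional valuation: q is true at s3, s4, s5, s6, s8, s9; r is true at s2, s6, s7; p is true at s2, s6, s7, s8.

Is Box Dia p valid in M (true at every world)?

No

Let φ = Box Dia p. Evaluate φ at each world:
  s0 (successors {s2, s6}): φ is false.
  s1 (successors {s3, s4, s5}): φ is false.
  s2 (successors {s0, s7}): φ is true.
  s3 (successors {s2}): φ is true.
  s4 (successors {s4}): φ is false.
  s5 (successors {s2, s3, s4, s9}): φ is false.
  s6 (successors {s5}): φ is true.
  s7 (successors {s4, s5, s6, s9}): φ is false.
  s8 (successors {s3, s4, s7, s8}): φ is false.
  s9 (successors ∅): φ is true.
Detail at s0 (counterexample):
  At s0: Box Dia p requires Dia p at every successor {s2, s6}.
    Dia p fails at s6, so Box Dia p is false at s0.
      At s6: Dia p requires p at some successor in {s5}.
        At s5: p is false.
      So Dia p is false at s6.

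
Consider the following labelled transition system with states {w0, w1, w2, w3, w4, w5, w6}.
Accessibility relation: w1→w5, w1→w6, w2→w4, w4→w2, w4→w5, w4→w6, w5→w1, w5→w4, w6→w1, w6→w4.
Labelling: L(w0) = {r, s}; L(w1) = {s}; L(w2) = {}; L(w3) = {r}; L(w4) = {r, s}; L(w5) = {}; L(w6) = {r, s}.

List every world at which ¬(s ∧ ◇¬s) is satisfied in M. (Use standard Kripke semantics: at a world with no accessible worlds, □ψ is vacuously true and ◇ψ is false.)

w0, w2, w3, w5, w6

Let φ = ¬(s ∧ ◇¬s). Evaluate φ at each world:
  w0 (successors ∅): φ is true.
  w1 (successors {w5, w6}): φ is false.
  w2 (successors {w4}): φ is true.
  w3 (successors ∅): φ is true.
  w4 (successors {w2, w5, w6}): φ is false.
  w5 (successors {w1, w4}): φ is true.
  w6 (successors {w1, w4}): φ is true.
For instance, at w2:
  At w2: s ∧ ◇¬s is false, so ¬(s ∧ ◇¬s) is true.
    At w2: s is false, ◇¬s is false, so s ∧ ◇¬s is false.
      At w2: ◇¬s requires ¬s at some successor in {w4}.
        At w4: ¬s is false.
      So ◇¬s is false at w2.
Satisfying worlds: {w0, w2, w3, w5, w6}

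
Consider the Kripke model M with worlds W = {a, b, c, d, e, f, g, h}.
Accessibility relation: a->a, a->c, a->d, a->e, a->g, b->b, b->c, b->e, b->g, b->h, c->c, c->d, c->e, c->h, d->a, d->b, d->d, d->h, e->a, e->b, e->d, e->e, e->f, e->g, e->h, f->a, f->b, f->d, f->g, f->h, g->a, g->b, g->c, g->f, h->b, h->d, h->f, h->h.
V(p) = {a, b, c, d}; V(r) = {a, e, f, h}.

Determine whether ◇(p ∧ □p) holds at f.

No

At f: ◇(p ∧ □p) requires p ∧ □p at some successor in {a, b, d, g, h}.
  At a: p ∧ □p is false.
  At b: p ∧ □p is false.
  At d: p ∧ □p is false.
  At g: p ∧ □p is false.
  At h: p ∧ □p is false.
So ◇(p ∧ □p) is false at f.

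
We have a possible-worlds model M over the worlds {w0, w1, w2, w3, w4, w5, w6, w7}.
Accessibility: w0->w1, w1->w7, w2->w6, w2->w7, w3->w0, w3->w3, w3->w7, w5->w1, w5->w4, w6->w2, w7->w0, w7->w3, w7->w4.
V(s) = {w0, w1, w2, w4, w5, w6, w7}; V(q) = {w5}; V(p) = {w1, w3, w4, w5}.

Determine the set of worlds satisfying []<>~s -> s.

w0, w1, w2, w3, w4, w5, w6, w7

Recall that []ψ holds at a world iff ψ holds at every accessible world, and <>ψ holds iff ψ holds at some accessible world.
Let φ = []<>~s -> s. Evaluate φ at each world:
  w0 (successors {w1}): φ is true.
  w1 (successors {w7}): φ is true.
  w2 (successors {w6, w7}): φ is true.
  w3 (successors {w0, w3, w7}): φ is true.
  w4 (successors ∅): φ is true.
  w5 (successors {w1, w4}): φ is true.
  w6 (successors {w2}): φ is true.
  w7 (successors {w0, w3, w4}): φ is true.
For instance, at w1:
  At w1: []<>~s is true, s is true, so []<>~s -> s is true.
    At w1: []<>~s requires <>~s at every successor {w7}.
      At w7: <>~s is true.
    So []<>~s is true at w1.
Satisfying worlds: {w0, w1, w2, w3, w4, w5, w6, w7}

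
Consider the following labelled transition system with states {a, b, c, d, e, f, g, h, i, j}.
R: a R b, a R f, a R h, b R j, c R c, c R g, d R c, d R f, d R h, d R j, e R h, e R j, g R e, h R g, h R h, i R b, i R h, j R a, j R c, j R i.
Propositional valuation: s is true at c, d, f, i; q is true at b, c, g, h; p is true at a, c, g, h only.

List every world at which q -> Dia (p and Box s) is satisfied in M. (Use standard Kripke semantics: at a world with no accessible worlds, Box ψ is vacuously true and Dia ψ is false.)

Let φ = q -> Dia (p and Box s). Evaluate φ at each world:
  a (successors {b, f, h}): φ is true.
  b (successors {j}): φ is false.
  c (successors {c, g}): φ is false.
  d (successors {c, f, h, j}): φ is true.
  e (successors {h, j}): φ is true.
  f (successors ∅): φ is true.
  g (successors {e}): φ is false.
  h (successors {g, h}): φ is false.
  i (successors {b, h}): φ is true.
  j (successors {a, c, i}): φ is true.
For instance, at e:
  At e: q is false, Dia (p and Box s) is false, so q -> Dia (p and Box s) is true.
    At e: Dia (p and Box s) requires p and Box s at some successor in {h, j}.
      At h: p and Box s is false.
      At j: p and Box s is false.
    So Dia (p and Box s) is false at e.
Satisfying worlds: {a, d, e, f, i, j}

a, d, e, f, i, j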